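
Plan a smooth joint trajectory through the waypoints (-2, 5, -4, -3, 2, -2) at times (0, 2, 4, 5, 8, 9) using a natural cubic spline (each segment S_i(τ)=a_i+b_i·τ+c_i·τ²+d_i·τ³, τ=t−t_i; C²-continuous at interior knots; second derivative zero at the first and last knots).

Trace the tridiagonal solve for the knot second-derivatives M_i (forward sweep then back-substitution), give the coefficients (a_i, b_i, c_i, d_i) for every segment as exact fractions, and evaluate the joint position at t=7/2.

Δ: Δ0=7/2, Δ1=-9/2, Δ2=1, Δ3=5/3, Δ4=-4
row 1: diag=8, rhs=-48; c'=1/4, d'=-6
row 2: denom=6−2·1/4=11/2; d'=(33−2·-6)/(11/2)=90/11
row 3: denom=8−1·2/11=86/11; d'=(4−1·90/11)/(86/11)=-23/43
row 4: denom=8−3·33/86=589/86; d'=(-34−3·-23/43)/(589/86)=-2786/589
back: M4=-2786/589
back: M3=-23/43−33/86·-2786/589=754/589
back: M2=90/11−2/11·754/589=4682/589
back: M1=-6−1/4·4682/589=-9409/1178
M: M0=0, M1=-9409/1178, M2=4682/589, M3=754/589, M4=-2786/589, M5=0
seg 0: a=-2, c=M0/2=0, d=(M1−M0)/(6·2)=-9409/14136, b=Δ0−h0·(2M0+M1)/6=10889/1767
seg 1: a=5, c=M1/2=-9409/2356, d=(M2−M1)/(6·2)=18773/14136, b=Δ1−h1·(2M1+M2)/6=-6449/3534
seg 2: a=-4, c=M2/2=2341/589, d=(M3−M2)/(6·1)=-1964/1767, b=Δ2−h2·(2M2+M3)/6=-3292/1767
seg 3: a=-3, c=M3/2=377/589, d=(M4−M3)/(6·3)=-590/1767, b=Δ3−h3·(2M3+M4)/6=4862/1767
seg 4: a=2, c=M4/2=-1393/589, d=(M5−M4)/(6·1)=1393/1767, b=Δ4−h4·(2M4+M5)/6=-4282/1767
t_q=7/2 → seg 1, τ=3/2; S=5+-6449/3534·τ+-9409/2356·τ²+18773/14136·τ³=-84471/37696

  seg 0: a=-2 b=10889/1767 c=0 d=-9409/14136
  seg 1: a=5 b=-6449/3534 c=-9409/2356 d=18773/14136
  seg 2: a=-4 b=-3292/1767 c=2341/589 d=-1964/1767
  seg 3: a=-3 b=4862/1767 c=377/589 d=-590/1767
  seg 4: a=2 b=-4282/1767 c=-1393/589 d=1393/1767
S(7/2) = -84471/37696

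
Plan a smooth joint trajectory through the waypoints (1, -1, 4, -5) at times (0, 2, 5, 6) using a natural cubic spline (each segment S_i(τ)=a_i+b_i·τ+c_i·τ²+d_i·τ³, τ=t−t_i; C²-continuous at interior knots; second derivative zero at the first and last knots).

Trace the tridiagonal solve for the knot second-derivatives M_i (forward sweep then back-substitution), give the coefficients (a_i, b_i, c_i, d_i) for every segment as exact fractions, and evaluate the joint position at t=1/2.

  seg 0: a=1 b=-533/213 c=0 d=80/213
  seg 1: a=-1 b=427/213 c=160/71 d=-56/71
  seg 2: a=4 b=-1229/213 c=-344/71 d=344/213
S(1/2) = -29/142

Δ: Δ0=-1, Δ1=5/3, Δ2=-9
row 1: diag=10, rhs=16; c'=3/10, d'=8/5
row 2: denom=8−3·3/10=71/10; d'=(-64−3·8/5)/(71/10)=-688/71
back: M2=-688/71
back: M1=8/5−3/10·-688/71=320/71
M: M0=0, M1=320/71, M2=-688/71, M3=0
seg 0: a=1, c=M0/2=0, d=(M1−M0)/(6·2)=80/213, b=Δ0−h0·(2M0+M1)/6=-533/213
seg 1: a=-1, c=M1/2=160/71, d=(M2−M1)/(6·3)=-56/71, b=Δ1−h1·(2M1+M2)/6=427/213
seg 2: a=4, c=M2/2=-344/71, d=(M3−M2)/(6·1)=344/213, b=Δ2−h2·(2M2+M3)/6=-1229/213
t_q=1/2 → seg 0, τ=1/2; S=1+-533/213·τ+0·τ²+80/213·τ³=-29/142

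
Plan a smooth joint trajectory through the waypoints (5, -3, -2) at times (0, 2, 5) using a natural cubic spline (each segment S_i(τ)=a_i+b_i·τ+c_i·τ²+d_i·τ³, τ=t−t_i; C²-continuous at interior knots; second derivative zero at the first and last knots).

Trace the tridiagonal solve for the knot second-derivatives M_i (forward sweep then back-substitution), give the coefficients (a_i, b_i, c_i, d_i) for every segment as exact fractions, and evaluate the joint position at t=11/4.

  seg 0: a=5 b=-73/15 c=0 d=13/60
  seg 1: a=-3 b=-34/15 c=13/10 d=-13/90
S(11/4) = -2579/640

Δ: Δ0=-4, Δ1=1/3
row 1: diag=10, rhs=26; c'=3/10, d'=13/5
back: M1=13/5
M: M0=0, M1=13/5, M2=0
seg 0: a=5, c=M0/2=0, d=(M1−M0)/(6·2)=13/60, b=Δ0−h0·(2M0+M1)/6=-73/15
seg 1: a=-3, c=M1/2=13/10, d=(M2−M1)/(6·3)=-13/90, b=Δ1−h1·(2M1+M2)/6=-34/15
t_q=11/4 → seg 1, τ=3/4; S=-3+-34/15·τ+13/10·τ²+-13/90·τ³=-2579/640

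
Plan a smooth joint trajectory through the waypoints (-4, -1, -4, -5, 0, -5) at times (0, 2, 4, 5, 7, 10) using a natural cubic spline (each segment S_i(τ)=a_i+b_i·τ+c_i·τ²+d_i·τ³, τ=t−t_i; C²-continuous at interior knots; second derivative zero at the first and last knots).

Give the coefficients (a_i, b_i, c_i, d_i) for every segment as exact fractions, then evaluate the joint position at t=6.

  seg 0: a=-4 b=4103/1788 c=0 d=-1421/7152
  seg 1: a=-1 b=-40/447 c=-1421/1192 d=1741/7152
  seg 2: a=-4 b=-3463/1788 c=40/149 d=1195/1788
  seg 3: a=-5 b=541/894 c=1355/596 d=-2371/3576
  seg 4: a=0 b=779/447 c=-254/149 d=254/1341
S(6) = -3319/1192

Δ: Δ0=3/2, Δ1=-3/2, Δ2=-1, Δ3=5/2, Δ4=-5/3
row 1: diag=8, rhs=-18; c'=1/4, d'=-9/4
row 2: denom=6−2·1/4=11/2; d'=(3−2·-9/4)/(11/2)=15/11
row 3: denom=6−1·2/11=64/11; d'=(21−1·15/11)/(64/11)=27/8
row 4: denom=10−2·11/32=149/16; d'=(-25−2·27/8)/(149/16)=-508/149
back: M4=-508/149
back: M3=27/8−11/32·-508/149=1355/298
back: M2=15/11−2/11·1355/298=80/149
back: M1=-9/4−1/4·80/149=-1421/596
M: M0=0, M1=-1421/596, M2=80/149, M3=1355/298, M4=-508/149, M5=0
seg 0: a=-4, c=M0/2=0, d=(M1−M0)/(6·2)=-1421/7152, b=Δ0−h0·(2M0+M1)/6=4103/1788
seg 1: a=-1, c=M1/2=-1421/1192, d=(M2−M1)/(6·2)=1741/7152, b=Δ1−h1·(2M1+M2)/6=-40/447
seg 2: a=-4, c=M2/2=40/149, d=(M3−M2)/(6·1)=1195/1788, b=Δ2−h2·(2M2+M3)/6=-3463/1788
seg 3: a=-5, c=M3/2=1355/596, d=(M4−M3)/(6·2)=-2371/3576, b=Δ3−h3·(2M3+M4)/6=541/894
seg 4: a=0, c=M4/2=-254/149, d=(M5−M4)/(6·3)=254/1341, b=Δ4−h4·(2M4+M5)/6=779/447
t_q=6 → seg 3, τ=1; S=-5+541/894·τ+1355/596·τ²+-2371/3576·τ³=-3319/1192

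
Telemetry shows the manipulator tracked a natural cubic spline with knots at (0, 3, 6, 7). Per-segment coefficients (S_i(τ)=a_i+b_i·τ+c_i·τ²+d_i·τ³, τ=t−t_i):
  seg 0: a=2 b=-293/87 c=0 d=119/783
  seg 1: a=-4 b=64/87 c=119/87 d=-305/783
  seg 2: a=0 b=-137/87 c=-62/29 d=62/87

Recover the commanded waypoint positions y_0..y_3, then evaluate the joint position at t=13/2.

y_0=2 y_1=-4 y_2=0 y_3=-3
S(13/2) = -143/116

y_0 = S_0(0) = a_0 = 2
y_1 = S_1(0) = a_1 = -4
y_2 = S_2(0) = a_2 = 0
y_3 = S_2(1) = -3
t_q=13/2 is in segment 2 (τ=1/2); S_2(τ)=-143/116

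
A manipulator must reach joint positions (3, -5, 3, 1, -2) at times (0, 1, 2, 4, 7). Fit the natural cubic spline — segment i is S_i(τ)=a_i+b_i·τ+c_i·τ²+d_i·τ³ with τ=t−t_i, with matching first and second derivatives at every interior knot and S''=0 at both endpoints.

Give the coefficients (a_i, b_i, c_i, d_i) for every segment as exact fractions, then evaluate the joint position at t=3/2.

  seg 0: a=3 b=-1349/107 c=0 d=493/107
  seg 1: a=-5 b=130/107 c=1479/107 d=-753/107
  seg 2: a=3 b=829/107 c=-780/107 d=156/107
  seg 3: a=1 b=-419/107 c=156/107 d=-52/321
S(3/2) = -1555/856

Δ: Δ0=-8, Δ1=8, Δ2=-1, Δ3=-1
row 1: diag=4, rhs=96; c'=1/4, d'=24
row 2: denom=6−1·1/4=23/4; d'=(-54−1·24)/(23/4)=-312/23
row 3: denom=10−2·8/23=214/23; d'=(0−2·-312/23)/(214/23)=312/107
back: M3=312/107
back: M2=-312/23−8/23·312/107=-1560/107
back: M1=24−1/4·-1560/107=2958/107
M: M0=0, M1=2958/107, M2=-1560/107, M3=312/107, M4=0
seg 0: a=3, c=M0/2=0, d=(M1−M0)/(6·1)=493/107, b=Δ0−h0·(2M0+M1)/6=-1349/107
seg 1: a=-5, c=M1/2=1479/107, d=(M2−M1)/(6·1)=-753/107, b=Δ1−h1·(2M1+M2)/6=130/107
seg 2: a=3, c=M2/2=-780/107, d=(M3−M2)/(6·2)=156/107, b=Δ2−h2·(2M2+M3)/6=829/107
seg 3: a=1, c=M3/2=156/107, d=(M4−M3)/(6·3)=-52/321, b=Δ3−h3·(2M3+M4)/6=-419/107
t_q=3/2 → seg 1, τ=1/2; S=-5+130/107·τ+1479/107·τ²+-753/107·τ³=-1555/856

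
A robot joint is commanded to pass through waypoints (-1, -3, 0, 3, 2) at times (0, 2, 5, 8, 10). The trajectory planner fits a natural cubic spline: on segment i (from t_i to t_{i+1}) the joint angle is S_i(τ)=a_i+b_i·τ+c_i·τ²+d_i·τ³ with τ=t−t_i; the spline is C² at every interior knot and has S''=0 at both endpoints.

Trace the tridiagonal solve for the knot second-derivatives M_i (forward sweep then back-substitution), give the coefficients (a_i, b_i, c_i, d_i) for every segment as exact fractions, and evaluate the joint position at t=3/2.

  seg 0: a=-1 b=-479/340 c=0 d=139/1360
  seg 1: a=-3 b=-31/170 c=417/680 d=-149/2040
  seg 2: a=0 b=61/40 c=-3/68 d=-89/2040
  seg 3: a=3 b=7/85 c=-297/680 d=99/1360
S(3/2) = -30119/10880

Δ: Δ0=-1, Δ1=1, Δ2=1, Δ3=-1/2
row 1: diag=10, rhs=12; c'=3/10, d'=6/5
row 2: denom=12−3·3/10=111/10; d'=(0−3·6/5)/(111/10)=-12/37
row 3: denom=10−3·10/37=340/37; d'=(-9−3·-12/37)/(340/37)=-297/340
back: M3=-297/340
back: M2=-12/37−10/37·-297/340=-3/34
back: M1=6/5−3/10·-3/34=417/340
M: M0=0, M1=417/340, M2=-3/34, M3=-297/340, M4=0
seg 0: a=-1, c=M0/2=0, d=(M1−M0)/(6·2)=139/1360, b=Δ0−h0·(2M0+M1)/6=-479/340
seg 1: a=-3, c=M1/2=417/680, d=(M2−M1)/(6·3)=-149/2040, b=Δ1−h1·(2M1+M2)/6=-31/170
seg 2: a=0, c=M2/2=-3/68, d=(M3−M2)/(6·3)=-89/2040, b=Δ2−h2·(2M2+M3)/6=61/40
seg 3: a=3, c=M3/2=-297/680, d=(M4−M3)/(6·2)=99/1360, b=Δ3−h3·(2M3+M4)/6=7/85
t_q=3/2 → seg 0, τ=3/2; S=-1+-479/340·τ+0·τ²+139/1360·τ³=-30119/10880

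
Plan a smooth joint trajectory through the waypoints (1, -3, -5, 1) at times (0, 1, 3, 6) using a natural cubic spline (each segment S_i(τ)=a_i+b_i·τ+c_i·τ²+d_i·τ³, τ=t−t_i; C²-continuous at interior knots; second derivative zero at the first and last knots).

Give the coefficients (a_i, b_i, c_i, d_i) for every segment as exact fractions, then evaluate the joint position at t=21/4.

Δ: Δ0=-4, Δ1=-1, Δ2=2
row 1: diag=6, rhs=18; c'=1/3, d'=3
row 2: denom=10−2·1/3=28/3; d'=(18−2·3)/(28/3)=9/7
back: M2=9/7
back: M1=3−1/3·9/7=18/7
M: M0=0, M1=18/7, M2=9/7, M3=0
seg 0: a=1, c=M0/2=0, d=(M1−M0)/(6·1)=3/7, b=Δ0−h0·(2M0+M1)/6=-31/7
seg 1: a=-3, c=M1/2=9/7, d=(M2−M1)/(6·2)=-3/28, b=Δ1−h1·(2M1+M2)/6=-22/7
seg 2: a=-5, c=M2/2=9/14, d=(M3−M2)/(6·3)=-1/14, b=Δ2−h2·(2M2+M3)/6=5/7
t_q=21/4 → seg 2, τ=9/4; S=-5+5/7·τ+9/14·τ²+-1/14·τ³=-853/896

  seg 0: a=1 b=-31/7 c=0 d=3/7
  seg 1: a=-3 b=-22/7 c=9/7 d=-3/28
  seg 2: a=-5 b=5/7 c=9/14 d=-1/14
S(21/4) = -853/896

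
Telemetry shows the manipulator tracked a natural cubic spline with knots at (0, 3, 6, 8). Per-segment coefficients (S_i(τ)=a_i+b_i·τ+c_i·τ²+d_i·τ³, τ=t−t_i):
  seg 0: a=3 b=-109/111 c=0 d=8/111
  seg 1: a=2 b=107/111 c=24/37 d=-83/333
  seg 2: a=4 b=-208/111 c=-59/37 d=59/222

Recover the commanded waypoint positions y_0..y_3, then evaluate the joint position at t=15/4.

y_0 = S_0(0) = a_0 = 3
y_1 = S_1(0) = a_1 = 2
y_2 = S_2(0) = a_2 = 4
y_3 = S_2(2) = -4
t_q=15/4 is in segment 1 (τ=3/4); S_1(τ)=7063/2368

y_0=3 y_1=2 y_2=4 y_3=-4
S(15/4) = 7063/2368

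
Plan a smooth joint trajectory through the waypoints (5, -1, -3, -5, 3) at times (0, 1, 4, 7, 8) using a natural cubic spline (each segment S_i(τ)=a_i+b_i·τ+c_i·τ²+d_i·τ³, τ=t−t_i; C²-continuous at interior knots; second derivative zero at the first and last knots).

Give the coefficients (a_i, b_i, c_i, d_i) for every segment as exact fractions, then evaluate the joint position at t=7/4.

  seg 0: a=5 b=-2143/312 c=0 d=271/312
  seg 1: a=-1 b=-665/156 c=271/104 d=-439/936
  seg 2: a=-3 b=-31/24 c=-21/13 d=569/936
  seg 3: a=-5 b=847/156 c=401/104 d=-401/312
S(7/4) = -19497/6656

Δ: Δ0=-6, Δ1=-2/3, Δ2=-2/3, Δ3=8
row 1: diag=8, rhs=32; c'=3/8, d'=4
row 2: denom=12−3·3/8=87/8; d'=(0−3·4)/(87/8)=-32/29
row 3: denom=8−3·8/29=208/29; d'=(52−3·-32/29)/(208/29)=401/52
back: M3=401/52
back: M2=-32/29−8/29·401/52=-42/13
back: M1=4−3/8·-42/13=271/52
M: M0=0, M1=271/52, M2=-42/13, M3=401/52, M4=0
seg 0: a=5, c=M0/2=0, d=(M1−M0)/(6·1)=271/312, b=Δ0−h0·(2M0+M1)/6=-2143/312
seg 1: a=-1, c=M1/2=271/104, d=(M2−M1)/(6·3)=-439/936, b=Δ1−h1·(2M1+M2)/6=-665/156
seg 2: a=-3, c=M2/2=-21/13, d=(M3−M2)/(6·3)=569/936, b=Δ2−h2·(2M2+M3)/6=-31/24
seg 3: a=-5, c=M3/2=401/104, d=(M4−M3)/(6·1)=-401/312, b=Δ3−h3·(2M3+M4)/6=847/156
t_q=7/4 → seg 1, τ=3/4; S=-1+-665/156·τ+271/104·τ²+-439/936·τ³=-19497/6656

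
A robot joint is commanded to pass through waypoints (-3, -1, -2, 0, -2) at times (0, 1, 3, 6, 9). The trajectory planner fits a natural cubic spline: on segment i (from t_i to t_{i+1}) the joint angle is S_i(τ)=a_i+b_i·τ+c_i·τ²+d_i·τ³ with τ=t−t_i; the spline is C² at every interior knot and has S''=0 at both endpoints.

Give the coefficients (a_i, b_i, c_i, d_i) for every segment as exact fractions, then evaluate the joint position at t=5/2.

Δ: Δ0=2, Δ1=-1/2, Δ2=2/3, Δ3=-2/3
row 1: diag=6, rhs=-15; c'=1/3, d'=-5/2
row 2: denom=10−2·1/3=28/3; d'=(7−2·-5/2)/(28/3)=9/7
row 3: denom=12−3·9/28=309/28; d'=(-8−3·9/7)/(309/28)=-332/309
back: M3=-332/309
back: M2=9/7−9/28·-332/309=168/103
back: M1=-5/2−1/3·168/103=-627/206
M: M0=0, M1=-627/206, M2=168/103, M3=-332/309, M4=0
seg 0: a=-3, c=M0/2=0, d=(M1−M0)/(6·1)=-209/412, b=Δ0−h0·(2M0+M1)/6=1033/412
seg 1: a=-1, c=M1/2=-627/412, d=(M2−M1)/(6·2)=321/824, b=Δ1−h1·(2M1+M2)/6=203/206
seg 2: a=-2, c=M2/2=84/103, d=(M3−M2)/(6·3)=-418/2781, b=Δ2−h2·(2M2+M3)/6=-44/103
seg 3: a=0, c=M3/2=-166/309, d=(M4−M3)/(6·3)=166/2781, b=Δ3−h3·(2M3+M4)/6=42/103
t_q=5/2 → seg 1, τ=3/2; S=-1+203/206·τ+-627/412·τ²+321/824·τ³=-10753/6592

  seg 0: a=-3 b=1033/412 c=0 d=-209/412
  seg 1: a=-1 b=203/206 c=-627/412 d=321/824
  seg 2: a=-2 b=-44/103 c=84/103 d=-418/2781
  seg 3: a=0 b=42/103 c=-166/309 d=166/2781
S(5/2) = -10753/6592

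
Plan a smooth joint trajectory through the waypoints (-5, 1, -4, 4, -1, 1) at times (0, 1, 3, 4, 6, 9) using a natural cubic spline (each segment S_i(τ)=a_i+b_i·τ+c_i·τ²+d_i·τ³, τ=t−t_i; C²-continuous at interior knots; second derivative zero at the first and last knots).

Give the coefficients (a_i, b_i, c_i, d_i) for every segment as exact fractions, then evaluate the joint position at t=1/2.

  seg 0: a=-5 b=43685/5196 c=0 d=-12509/5196
  seg 1: a=1 b=3079/2598 c=-12509/1732 d=27953/10392
  seg 2: a=-4 b=5942/1299 c=3861/433 d=-7133/1299
  seg 3: a=4 b=7709/1299 c=-3272/433 d=17351/10392
  seg 4: a=-1 b=-11057/2598 c=4263/1732 d=-1421/5196
S(1/2) = -15203/13856

Δ: Δ0=6, Δ1=-5/2, Δ2=8, Δ3=-5/2, Δ4=2/3
row 1: diag=6, rhs=-51; c'=1/3, d'=-17/2
row 2: denom=6−2·1/3=16/3; d'=(63−2·-17/2)/(16/3)=15
row 3: denom=6−1·3/16=93/16; d'=(-63−1·15)/(93/16)=-416/31
row 4: denom=10−2·32/93=866/93; d'=(19−2·-416/31)/(866/93)=4263/866
back: M4=4263/866
back: M3=-416/31−32/93·4263/866=-6544/433
back: M2=15−3/16·-6544/433=7722/433
back: M1=-17/2−1/3·7722/433=-12509/866
M: M0=0, M1=-12509/866, M2=7722/433, M3=-6544/433, M4=4263/866, M5=0
seg 0: a=-5, c=M0/2=0, d=(M1−M0)/(6·1)=-12509/5196, b=Δ0−h0·(2M0+M1)/6=43685/5196
seg 1: a=1, c=M1/2=-12509/1732, d=(M2−M1)/(6·2)=27953/10392, b=Δ1−h1·(2M1+M2)/6=3079/2598
seg 2: a=-4, c=M2/2=3861/433, d=(M3−M2)/(6·1)=-7133/1299, b=Δ2−h2·(2M2+M3)/6=5942/1299
seg 3: a=4, c=M3/2=-3272/433, d=(M4−M3)/(6·2)=17351/10392, b=Δ3−h3·(2M3+M4)/6=7709/1299
seg 4: a=-1, c=M4/2=4263/1732, d=(M5−M4)/(6·3)=-1421/5196, b=Δ4−h4·(2M4+M5)/6=-11057/2598
t_q=1/2 → seg 0, τ=1/2; S=-5+43685/5196·τ+0·τ²+-12509/5196·τ³=-15203/13856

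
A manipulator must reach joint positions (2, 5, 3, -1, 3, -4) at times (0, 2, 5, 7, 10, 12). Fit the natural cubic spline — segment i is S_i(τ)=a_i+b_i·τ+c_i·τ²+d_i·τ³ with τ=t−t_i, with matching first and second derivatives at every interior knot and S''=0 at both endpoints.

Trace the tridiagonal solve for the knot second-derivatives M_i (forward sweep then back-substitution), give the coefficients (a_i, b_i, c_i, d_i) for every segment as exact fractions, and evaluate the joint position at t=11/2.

Δ: Δ0=3/2, Δ1=-2/3, Δ2=-2, Δ3=4/3, Δ4=-7/2
row 1: diag=10, rhs=-13; c'=3/10, d'=-13/10
row 2: denom=10−3·3/10=91/10; d'=(-8−3·-13/10)/(91/10)=-41/91
row 3: denom=10−2·20/91=870/91; d'=(20−2·-41/91)/(870/91)=317/145
row 4: denom=10−3·91/290=2627/290; d'=(-29−3·317/145)/(2627/290)=-10312/2627
back: M4=-10312/2627
back: M3=317/145−91/290·-10312/2627=8979/2627
back: M2=-41/91−20/91·8979/2627=-3157/2627
back: M1=-13/10−3/10·-3157/2627=-2468/2627
M: M0=0, M1=-2468/2627, M2=-3157/2627, M3=8979/2627, M4=-10312/2627, M5=0
seg 0: a=2, c=M0/2=0, d=(M1−M0)/(6·2)=-617/7881, b=Δ0−h0·(2M0+M1)/6=28579/15762
seg 1: a=5, c=M1/2=-1234/2627, d=(M2−M1)/(6·3)=-689/47286, b=Δ1−h1·(2M1+M2)/6=13771/15762
seg 2: a=3, c=M2/2=-3157/5254, d=(M3−M2)/(6·2)=82/213, b=Δ2−h2·(2M2+M3)/6=-18427/7881
seg 3: a=-1, c=M3/2=8979/5254, d=(M4−M3)/(6·3)=-19291/47286, b=Δ3−h3·(2M3+M4)/6=-961/7881
seg 4: a=3, c=M4/2=-5156/2627, d=(M5−M4)/(6·2)=2578/7881, b=Δ4−h4·(2M4+M5)/6=-13919/15762
t_q=11/2 → seg 2, τ=1/2; S=3+-18427/7881·τ+-3157/5254·τ²+82/213·τ³=36333/21016

  seg 0: a=2 b=28579/15762 c=0 d=-617/7881
  seg 1: a=5 b=13771/15762 c=-1234/2627 d=-689/47286
  seg 2: a=3 b=-18427/7881 c=-3157/5254 d=82/213
  seg 3: a=-1 b=-961/7881 c=8979/5254 d=-19291/47286
  seg 4: a=3 b=-13919/15762 c=-5156/2627 d=2578/7881
S(11/2) = 36333/21016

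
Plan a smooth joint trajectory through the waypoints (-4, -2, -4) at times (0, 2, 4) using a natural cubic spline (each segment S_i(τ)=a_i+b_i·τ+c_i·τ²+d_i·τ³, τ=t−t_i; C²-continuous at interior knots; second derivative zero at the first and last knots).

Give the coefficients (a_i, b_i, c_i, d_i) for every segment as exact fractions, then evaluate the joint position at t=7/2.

  seg 0: a=-4 b=3/2 c=0 d=-1/8
  seg 1: a=-2 b=0 c=-3/4 d=1/8
S(7/2) = -209/64

Δ: Δ0=1, Δ1=-1
row 1: diag=8, rhs=-12; c'=1/4, d'=-3/2
back: M1=-3/2
M: M0=0, M1=-3/2, M2=0
seg 0: a=-4, c=M0/2=0, d=(M1−M0)/(6·2)=-1/8, b=Δ0−h0·(2M0+M1)/6=3/2
seg 1: a=-2, c=M1/2=-3/4, d=(M2−M1)/(6·2)=1/8, b=Δ1−h1·(2M1+M2)/6=0
t_q=7/2 → seg 1, τ=3/2; S=-2+0·τ+-3/4·τ²+1/8·τ³=-209/64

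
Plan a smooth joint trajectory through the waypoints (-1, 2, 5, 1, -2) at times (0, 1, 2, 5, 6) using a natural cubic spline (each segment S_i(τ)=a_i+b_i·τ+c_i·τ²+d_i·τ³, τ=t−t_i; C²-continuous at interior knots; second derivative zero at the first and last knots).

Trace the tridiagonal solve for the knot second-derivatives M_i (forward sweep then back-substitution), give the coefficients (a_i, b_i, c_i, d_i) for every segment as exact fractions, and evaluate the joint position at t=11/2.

  seg 0: a=-1 b=1819/636 c=0 d=89/636
  seg 1: a=2 b=1043/318 c=89/212 d=-445/636
  seg 2: a=5 b=1285/636 c=-89/53 d=119/636
  seg 3: a=1 b=-955/318 c=1/212 d=-1/636
S(11/2) = -849/1696

Δ: Δ0=3, Δ1=3, Δ2=-4/3, Δ3=-3
row 1: diag=4, rhs=0; c'=1/4, d'=0
row 2: denom=8−1·1/4=31/4; d'=(-26−1·0)/(31/4)=-104/31
row 3: denom=8−3·12/31=212/31; d'=(-10−3·-104/31)/(212/31)=1/106
back: M3=1/106
back: M2=-104/31−12/31·1/106=-178/53
back: M1=0−1/4·-178/53=89/106
M: M0=0, M1=89/106, M2=-178/53, M3=1/106, M4=0
seg 0: a=-1, c=M0/2=0, d=(M1−M0)/(6·1)=89/636, b=Δ0−h0·(2M0+M1)/6=1819/636
seg 1: a=2, c=M1/2=89/212, d=(M2−M1)/(6·1)=-445/636, b=Δ1−h1·(2M1+M2)/6=1043/318
seg 2: a=5, c=M2/2=-89/53, d=(M3−M2)/(6·3)=119/636, b=Δ2−h2·(2M2+M3)/6=1285/636
seg 3: a=1, c=M3/2=1/212, d=(M4−M3)/(6·1)=-1/636, b=Δ3−h3·(2M3+M4)/6=-955/318
t_q=11/2 → seg 3, τ=1/2; S=1+-955/318·τ+1/212·τ²+-1/636·τ³=-849/1696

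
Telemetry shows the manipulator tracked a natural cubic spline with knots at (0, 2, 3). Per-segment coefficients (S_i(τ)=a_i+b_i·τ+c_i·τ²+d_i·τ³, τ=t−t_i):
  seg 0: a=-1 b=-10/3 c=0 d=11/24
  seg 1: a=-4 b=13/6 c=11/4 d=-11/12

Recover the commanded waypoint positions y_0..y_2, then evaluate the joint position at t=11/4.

y_0=-1 y_1=-4 y_2=0
S(11/4) = -311/256

y_0 = S_0(0) = a_0 = -1
y_1 = S_1(0) = a_1 = -4
y_2 = S_1(1) = 0
t_q=11/4 is in segment 1 (τ=3/4); S_1(τ)=-311/256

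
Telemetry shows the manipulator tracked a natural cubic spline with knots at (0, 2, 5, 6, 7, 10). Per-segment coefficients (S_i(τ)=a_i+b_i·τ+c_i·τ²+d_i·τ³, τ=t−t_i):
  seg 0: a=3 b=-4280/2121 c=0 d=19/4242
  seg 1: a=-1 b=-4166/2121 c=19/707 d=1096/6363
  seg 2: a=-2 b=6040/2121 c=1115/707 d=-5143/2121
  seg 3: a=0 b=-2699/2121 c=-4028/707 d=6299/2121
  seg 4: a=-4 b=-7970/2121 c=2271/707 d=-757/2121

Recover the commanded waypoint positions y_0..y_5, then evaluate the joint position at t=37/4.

y_0 = S_0(0) = a_0 = 3
y_1 = S_1(0) = a_1 = -1
y_2 = S_2(0) = a_2 = -2
y_3 = S_3(0) = a_3 = 0
y_4 = S_4(0) = a_4 = -4
y_5 = S_4(3) = 4
t_q=37/4 is in segment 4 (τ=9/4); S_4(τ)=-11699/45248

y_0=3 y_1=-1 y_2=-2 y_3=0 y_4=-4 y_5=4
S(37/4) = -11699/45248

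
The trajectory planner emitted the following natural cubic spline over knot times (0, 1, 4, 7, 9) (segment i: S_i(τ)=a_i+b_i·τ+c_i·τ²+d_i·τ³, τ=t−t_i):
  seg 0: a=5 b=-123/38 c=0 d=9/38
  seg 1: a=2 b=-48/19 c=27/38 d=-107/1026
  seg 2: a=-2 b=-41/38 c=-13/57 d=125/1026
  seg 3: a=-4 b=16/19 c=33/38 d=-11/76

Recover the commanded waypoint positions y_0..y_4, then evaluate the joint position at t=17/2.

y_0 = S_0(0) = a_0 = 5
y_1 = S_1(0) = a_1 = 2
y_2 = S_2(0) = a_2 = -2
y_3 = S_3(0) = a_3 = -4
y_4 = S_3(2) = 0
t_q=17/2 is in segment 3 (τ=3/2); S_3(τ)=-773/608

y_0=5 y_1=2 y_2=-2 y_3=-4 y_4=0
S(17/2) = -773/608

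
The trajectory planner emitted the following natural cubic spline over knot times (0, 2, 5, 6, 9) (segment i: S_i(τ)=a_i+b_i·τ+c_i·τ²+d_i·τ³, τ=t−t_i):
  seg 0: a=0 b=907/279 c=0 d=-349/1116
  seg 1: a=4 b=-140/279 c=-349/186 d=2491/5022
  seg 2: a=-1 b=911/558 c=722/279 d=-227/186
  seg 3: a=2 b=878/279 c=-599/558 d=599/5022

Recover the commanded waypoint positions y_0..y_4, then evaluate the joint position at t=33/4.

y_0 = S_0(0) = a_0 = 0
y_1 = S_1(0) = a_1 = 4
y_2 = S_2(0) = a_2 = -1
y_3 = S_3(0) = a_3 = 2
y_4 = S_3(3) = 5
t_q=33/4 is in segment 3 (τ=9/4); S_3(τ)=19859/3968

y_0=0 y_1=4 y_2=-1 y_3=2 y_4=5
S(33/4) = 19859/3968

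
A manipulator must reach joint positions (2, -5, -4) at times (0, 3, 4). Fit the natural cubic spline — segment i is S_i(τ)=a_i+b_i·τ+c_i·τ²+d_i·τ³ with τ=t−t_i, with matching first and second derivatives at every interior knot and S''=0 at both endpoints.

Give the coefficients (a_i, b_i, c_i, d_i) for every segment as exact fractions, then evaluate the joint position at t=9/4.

Δ: Δ0=-7/3, Δ1=1
row 1: diag=8, rhs=20; c'=1/8, d'=5/2
back: M1=5/2
M: M0=0, M1=5/2, M2=0
seg 0: a=2, c=M0/2=0, d=(M1−M0)/(6·3)=5/36, b=Δ0−h0·(2M0+M1)/6=-43/12
seg 1: a=-5, c=M1/2=5/4, d=(M2−M1)/(6·1)=-5/12, b=Δ1−h1·(2M1+M2)/6=1/6
t_q=9/4 → seg 0, τ=9/4; S=2+-43/12·τ+0·τ²+5/36·τ³=-1147/256

  seg 0: a=2 b=-43/12 c=0 d=5/36
  seg 1: a=-5 b=1/6 c=5/4 d=-5/12
S(9/4) = -1147/256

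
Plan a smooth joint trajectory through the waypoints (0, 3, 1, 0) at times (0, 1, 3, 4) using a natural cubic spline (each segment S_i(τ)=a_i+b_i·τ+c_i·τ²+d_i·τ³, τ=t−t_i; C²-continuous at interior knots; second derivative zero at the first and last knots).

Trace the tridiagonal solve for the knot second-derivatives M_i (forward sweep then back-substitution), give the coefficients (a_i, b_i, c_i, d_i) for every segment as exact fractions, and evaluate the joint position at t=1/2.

  seg 0: a=0 b=15/4 c=0 d=-3/4
  seg 1: a=3 b=3/2 c=-9/4 d=1/2
  seg 2: a=1 b=-3/2 c=3/4 d=-1/4
S(1/2) = 57/32

Δ: Δ0=3, Δ1=-1, Δ2=-1
row 1: diag=6, rhs=-24; c'=1/3, d'=-4
row 2: denom=6−2·1/3=16/3; d'=(0−2·-4)/(16/3)=3/2
back: M2=3/2
back: M1=-4−1/3·3/2=-9/2
M: M0=0, M1=-9/2, M2=3/2, M3=0
seg 0: a=0, c=M0/2=0, d=(M1−M0)/(6·1)=-3/4, b=Δ0−h0·(2M0+M1)/6=15/4
seg 1: a=3, c=M1/2=-9/4, d=(M2−M1)/(6·2)=1/2, b=Δ1−h1·(2M1+M2)/6=3/2
seg 2: a=1, c=M2/2=3/4, d=(M3−M2)/(6·1)=-1/4, b=Δ2−h2·(2M2+M3)/6=-3/2
t_q=1/2 → seg 0, τ=1/2; S=0+15/4·τ+0·τ²+-3/4·τ³=57/32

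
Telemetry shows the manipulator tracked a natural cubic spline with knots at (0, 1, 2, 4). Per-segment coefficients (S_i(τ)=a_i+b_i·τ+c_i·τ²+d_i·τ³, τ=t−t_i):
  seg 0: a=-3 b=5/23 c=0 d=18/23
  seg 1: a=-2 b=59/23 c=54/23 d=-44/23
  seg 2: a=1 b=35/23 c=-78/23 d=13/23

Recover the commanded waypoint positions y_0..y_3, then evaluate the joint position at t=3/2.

y_0=-3 y_1=-2 y_2=1 y_3=-5
S(3/2) = -17/46

y_0 = S_0(0) = a_0 = -3
y_1 = S_1(0) = a_1 = -2
y_2 = S_2(0) = a_2 = 1
y_3 = S_2(2) = -5
t_q=3/2 is in segment 1 (τ=1/2); S_1(τ)=-17/46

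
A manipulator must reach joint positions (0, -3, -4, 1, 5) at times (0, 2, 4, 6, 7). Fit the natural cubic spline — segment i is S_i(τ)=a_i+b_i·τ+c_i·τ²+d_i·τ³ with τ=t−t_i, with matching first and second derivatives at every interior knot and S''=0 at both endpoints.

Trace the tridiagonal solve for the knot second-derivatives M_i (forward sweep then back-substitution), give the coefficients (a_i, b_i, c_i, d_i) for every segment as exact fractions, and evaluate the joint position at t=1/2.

Δ: Δ0=-3/2, Δ1=-1/2, Δ2=5/2, Δ3=4
row 1: diag=8, rhs=6; c'=1/4, d'=3/4
row 2: denom=8−2·1/4=15/2; d'=(18−2·3/4)/(15/2)=11/5
row 3: denom=6−2·4/15=82/15; d'=(9−2·11/5)/(82/15)=69/82
back: M3=69/82
back: M2=11/5−4/15·69/82=81/41
back: M1=3/4−1/4·81/41=21/82
M: M0=0, M1=21/82, M2=81/41, M3=69/82, M4=0
seg 0: a=0, c=M0/2=0, d=(M1−M0)/(6·2)=7/328, b=Δ0−h0·(2M0+M1)/6=-65/41
seg 1: a=-3, c=M1/2=21/164, d=(M2−M1)/(6·2)=47/328, b=Δ1−h1·(2M1+M2)/6=-109/82
seg 2: a=-4, c=M2/2=81/82, d=(M3−M2)/(6·2)=-31/328, b=Δ2−h2·(2M2+M3)/6=37/41
seg 3: a=1, c=M3/2=69/164, d=(M4−M3)/(6·1)=-23/164, b=Δ3−h3·(2M3+M4)/6=305/82
t_q=1/2 → seg 0, τ=1/2; S=0+-65/41·τ+0·τ²+7/328·τ³=-2073/2624

  seg 0: a=0 b=-65/41 c=0 d=7/328
  seg 1: a=-3 b=-109/82 c=21/164 d=47/328
  seg 2: a=-4 b=37/41 c=81/82 d=-31/328
  seg 3: a=1 b=305/82 c=69/164 d=-23/164
S(1/2) = -2073/2624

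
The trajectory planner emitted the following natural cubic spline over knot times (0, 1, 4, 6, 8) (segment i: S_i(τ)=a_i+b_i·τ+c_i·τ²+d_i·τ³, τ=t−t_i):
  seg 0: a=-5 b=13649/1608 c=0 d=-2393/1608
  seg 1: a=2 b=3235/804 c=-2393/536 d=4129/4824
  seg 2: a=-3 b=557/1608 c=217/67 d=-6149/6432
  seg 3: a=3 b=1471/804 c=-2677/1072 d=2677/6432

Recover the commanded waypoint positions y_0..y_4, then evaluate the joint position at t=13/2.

y_0 = S_0(0) = a_0 = -5
y_1 = S_1(0) = a_1 = 2
y_2 = S_2(0) = a_2 = -3
y_3 = S_3(0) = a_3 = 3
y_4 = S_3(2) = 0
t_q=13/2 is in segment 3 (τ=1/2); S_3(τ)=57331/17152

y_0=-5 y_1=2 y_2=-3 y_3=3 y_4=0
S(13/2) = 57331/17152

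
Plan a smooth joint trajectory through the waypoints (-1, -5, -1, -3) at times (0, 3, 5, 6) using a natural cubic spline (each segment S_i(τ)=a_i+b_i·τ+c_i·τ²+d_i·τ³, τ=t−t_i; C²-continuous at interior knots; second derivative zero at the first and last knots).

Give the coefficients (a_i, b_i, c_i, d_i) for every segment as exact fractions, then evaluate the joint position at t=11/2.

Δ: Δ0=-4/3, Δ1=2, Δ2=-2
row 1: diag=10, rhs=20; c'=1/5, d'=2
row 2: denom=6−2·1/5=28/5; d'=(-24−2·2)/(28/5)=-5
back: M2=-5
back: M1=2−1/5·-5=3
M: M0=0, M1=3, M2=-5, M3=0
seg 0: a=-1, c=M0/2=0, d=(M1−M0)/(6·3)=1/6, b=Δ0−h0·(2M0+M1)/6=-17/6
seg 1: a=-5, c=M1/2=3/2, d=(M2−M1)/(6·2)=-2/3, b=Δ1−h1·(2M1+M2)/6=5/3
seg 2: a=-1, c=M2/2=-5/2, d=(M3−M2)/(6·1)=5/6, b=Δ2−h2·(2M2+M3)/6=-1/3
t_q=11/2 → seg 2, τ=1/2; S=-1+-1/3·τ+-5/2·τ²+5/6·τ³=-27/16

  seg 0: a=-1 b=-17/6 c=0 d=1/6
  seg 1: a=-5 b=5/3 c=3/2 d=-2/3
  seg 2: a=-1 b=-1/3 c=-5/2 d=5/6
S(11/2) = -27/16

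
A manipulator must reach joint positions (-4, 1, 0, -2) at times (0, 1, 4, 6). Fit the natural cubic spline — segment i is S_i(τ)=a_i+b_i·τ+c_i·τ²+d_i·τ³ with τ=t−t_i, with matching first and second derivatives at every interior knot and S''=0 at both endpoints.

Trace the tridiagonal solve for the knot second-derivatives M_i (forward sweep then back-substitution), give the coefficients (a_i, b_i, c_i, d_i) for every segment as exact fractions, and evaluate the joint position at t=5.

  seg 0: a=-4 b=1219/213 c=0 d=-154/213
  seg 1: a=1 b=757/213 c=-154/71 d=62/213
  seg 2: a=0 b=-341/213 c=32/71 d=-16/213
S(5) = -87/71

Δ: Δ0=5, Δ1=-1/3, Δ2=-1
row 1: diag=8, rhs=-32; c'=3/8, d'=-4
row 2: denom=10−3·3/8=71/8; d'=(-4−3·-4)/(71/8)=64/71
back: M2=64/71
back: M1=-4−3/8·64/71=-308/71
M: M0=0, M1=-308/71, M2=64/71, M3=0
seg 0: a=-4, c=M0/2=0, d=(M1−M0)/(6·1)=-154/213, b=Δ0−h0·(2M0+M1)/6=1219/213
seg 1: a=1, c=M1/2=-154/71, d=(M2−M1)/(6·3)=62/213, b=Δ1−h1·(2M1+M2)/6=757/213
seg 2: a=0, c=M2/2=32/71, d=(M3−M2)/(6·2)=-16/213, b=Δ2−h2·(2M2+M3)/6=-341/213
t_q=5 → seg 2, τ=1; S=0+-341/213·τ+32/71·τ²+-16/213·τ³=-87/71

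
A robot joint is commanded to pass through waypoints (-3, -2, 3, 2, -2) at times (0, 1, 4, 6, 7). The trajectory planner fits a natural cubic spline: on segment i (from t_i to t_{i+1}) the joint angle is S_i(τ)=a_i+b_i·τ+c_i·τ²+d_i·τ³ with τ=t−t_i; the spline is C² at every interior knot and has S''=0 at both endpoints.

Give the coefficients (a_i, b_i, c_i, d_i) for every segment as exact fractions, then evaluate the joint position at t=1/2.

Δ: Δ0=1, Δ1=5/3, Δ2=-1/2, Δ3=-4
row 1: diag=8, rhs=4; c'=3/8, d'=1/2
row 2: denom=10−3·3/8=71/8; d'=(-13−3·1/2)/(71/8)=-116/71
row 3: denom=6−2·16/71=394/71; d'=(-21−2·-116/71)/(394/71)=-1259/394
back: M3=-1259/394
back: M2=-116/71−16/71·-1259/394=-180/197
back: M1=1/2−3/8·-180/197=166/197
M: M0=0, M1=166/197, M2=-180/197, M3=-1259/394, M4=0
seg 0: a=-3, c=M0/2=0, d=(M1−M0)/(6·1)=83/591, b=Δ0−h0·(2M0+M1)/6=508/591
seg 1: a=-2, c=M1/2=83/197, d=(M2−M1)/(6·3)=-173/1773, b=Δ1−h1·(2M1+M2)/6=757/591
seg 2: a=3, c=M2/2=-90/197, d=(M3−M2)/(6·2)=-899/4728, b=Δ2−h2·(2M2+M3)/6=694/591
seg 3: a=2, c=M3/2=-1259/788, d=(M4−M3)/(6·1)=1259/2364, b=Δ3−h3·(2M3+M4)/6=-3469/1182
t_q=1/2 → seg 0, τ=1/2; S=-3+508/591·τ+0·τ²+83/591·τ³=-4023/1576

  seg 0: a=-3 b=508/591 c=0 d=83/591
  seg 1: a=-2 b=757/591 c=83/197 d=-173/1773
  seg 2: a=3 b=694/591 c=-90/197 d=-899/4728
  seg 3: a=2 b=-3469/1182 c=-1259/788 d=1259/2364
S(1/2) = -4023/1576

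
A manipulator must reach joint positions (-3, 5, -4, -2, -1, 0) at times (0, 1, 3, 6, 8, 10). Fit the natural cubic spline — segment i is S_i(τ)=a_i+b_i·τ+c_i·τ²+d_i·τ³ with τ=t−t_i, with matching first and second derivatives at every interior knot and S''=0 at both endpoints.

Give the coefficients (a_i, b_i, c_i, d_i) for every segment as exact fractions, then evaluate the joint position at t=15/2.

Δ: Δ0=8, Δ1=-9/2, Δ2=2/3, Δ3=1/2, Δ4=1/2
row 1: diag=6, rhs=-75; c'=1/3, d'=-25/2
row 2: denom=10−2·1/3=28/3; d'=(31−2·-25/2)/(28/3)=6
row 3: denom=10−3·9/28=253/28; d'=(-1−3·6)/(253/28)=-532/253
row 4: denom=8−2·56/253=1912/253; d'=(0−2·-532/253)/(1912/253)=133/239
back: M4=133/239
back: M3=-532/253−56/253·133/239=-532/239
back: M2=6−9/28·-532/239=1605/239
back: M1=-25/2−1/3·1605/239=-7045/478
M: M0=0, M1=-7045/478, M2=1605/239, M3=-532/239, M4=133/239, M5=0
seg 0: a=-3, c=M0/2=0, d=(M1−M0)/(6·1)=-7045/2868, b=Δ0−h0·(2M0+M1)/6=29989/2868
seg 1: a=5, c=M1/2=-7045/956, d=(M2−M1)/(6·2)=10255/5736, b=Δ1−h1·(2M1+M2)/6=4427/1434
seg 2: a=-4, c=M2/2=1605/478, d=(M3−M2)/(6·3)=-2137/4302, b=Δ2−h2·(2M2+M3)/6=-3539/717
seg 3: a=-2, c=M3/2=-266/239, d=(M4−M3)/(6·2)=665/2868, b=Δ3−h3·(2M3+M4)/6=2579/1434
seg 4: a=-1, c=M4/2=133/478, d=(M5−M4)/(6·2)=-133/2868, b=Δ4−h4·(2M4+M5)/6=185/1434
t_q=15/2 → seg 3, τ=3/2; S=-2+2579/1434·τ+-266/239·τ²+665/2868·τ³=-7831/7648

  seg 0: a=-3 b=29989/2868 c=0 d=-7045/2868
  seg 1: a=5 b=4427/1434 c=-7045/956 d=10255/5736
  seg 2: a=-4 b=-3539/717 c=1605/478 d=-2137/4302
  seg 3: a=-2 b=2579/1434 c=-266/239 d=665/2868
  seg 4: a=-1 b=185/1434 c=133/478 d=-133/2868
S(15/2) = -7831/7648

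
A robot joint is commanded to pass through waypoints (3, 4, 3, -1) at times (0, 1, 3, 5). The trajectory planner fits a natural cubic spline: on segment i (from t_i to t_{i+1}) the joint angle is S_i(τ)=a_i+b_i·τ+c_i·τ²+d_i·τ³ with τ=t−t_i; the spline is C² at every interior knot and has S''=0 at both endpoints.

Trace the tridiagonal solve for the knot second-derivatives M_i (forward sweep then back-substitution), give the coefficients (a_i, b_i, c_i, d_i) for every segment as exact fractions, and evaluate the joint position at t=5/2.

  seg 0: a=3 b=53/44 c=0 d=-9/44
  seg 1: a=4 b=13/22 c=-27/44 d=3/88
  seg 2: a=3 b=-16/11 c=-9/22 d=3/44
S(5/2) = 2549/704

Δ: Δ0=1, Δ1=-1/2, Δ2=-2
row 1: diag=6, rhs=-9; c'=1/3, d'=-3/2
row 2: denom=8−2·1/3=22/3; d'=(-9−2·-3/2)/(22/3)=-9/11
back: M2=-9/11
back: M1=-3/2−1/3·-9/11=-27/22
M: M0=0, M1=-27/22, M2=-9/11, M3=0
seg 0: a=3, c=M0/2=0, d=(M1−M0)/(6·1)=-9/44, b=Δ0−h0·(2M0+M1)/6=53/44
seg 1: a=4, c=M1/2=-27/44, d=(M2−M1)/(6·2)=3/88, b=Δ1−h1·(2M1+M2)/6=13/22
seg 2: a=3, c=M2/2=-9/22, d=(M3−M2)/(6·2)=3/44, b=Δ2−h2·(2M2+M3)/6=-16/11
t_q=5/2 → seg 1, τ=3/2; S=4+13/22·τ+-27/44·τ²+3/88·τ³=2549/704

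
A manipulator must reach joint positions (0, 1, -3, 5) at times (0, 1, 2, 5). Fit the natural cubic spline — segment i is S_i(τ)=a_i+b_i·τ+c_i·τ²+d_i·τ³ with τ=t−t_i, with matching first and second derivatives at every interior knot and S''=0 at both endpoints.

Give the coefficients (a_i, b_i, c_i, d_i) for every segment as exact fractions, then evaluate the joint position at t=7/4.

Δ: Δ0=1, Δ1=-4, Δ2=8/3
row 1: diag=4, rhs=-30; c'=1/4, d'=-15/2
row 2: denom=8−1·1/4=31/4; d'=(40−1·-15/2)/(31/4)=190/31
back: M2=190/31
back: M1=-15/2−1/4·190/31=-280/31
M: M0=0, M1=-280/31, M2=190/31, M3=0
seg 0: a=0, c=M0/2=0, d=(M1−M0)/(6·1)=-140/93, b=Δ0−h0·(2M0+M1)/6=233/93
seg 1: a=1, c=M1/2=-140/31, d=(M2−M1)/(6·1)=235/93, b=Δ1−h1·(2M1+M2)/6=-187/93
seg 2: a=-3, c=M2/2=95/31, d=(M3−M2)/(6·3)=-95/279, b=Δ2−h2·(2M2+M3)/6=-322/93
t_q=7/4 → seg 1, τ=3/4; S=1+-187/93·τ+-140/31·τ²+235/93·τ³=-3933/1984

  seg 0: a=0 b=233/93 c=0 d=-140/93
  seg 1: a=1 b=-187/93 c=-140/31 d=235/93
  seg 2: a=-3 b=-322/93 c=95/31 d=-95/279
S(7/4) = -3933/1984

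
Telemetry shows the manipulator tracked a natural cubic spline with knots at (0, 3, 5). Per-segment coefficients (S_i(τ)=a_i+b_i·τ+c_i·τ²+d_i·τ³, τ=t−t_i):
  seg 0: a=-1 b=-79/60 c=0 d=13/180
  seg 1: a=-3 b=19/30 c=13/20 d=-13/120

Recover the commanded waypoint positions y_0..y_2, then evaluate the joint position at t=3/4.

y_0 = S_0(0) = a_0 = -1
y_1 = S_1(0) = a_1 = -3
y_2 = S_1(2) = 0
t_q=3/4 is in segment 0 (τ=3/4); S_0(τ)=-501/256

y_0=-1 y_1=-3 y_2=0
S(3/4) = -501/256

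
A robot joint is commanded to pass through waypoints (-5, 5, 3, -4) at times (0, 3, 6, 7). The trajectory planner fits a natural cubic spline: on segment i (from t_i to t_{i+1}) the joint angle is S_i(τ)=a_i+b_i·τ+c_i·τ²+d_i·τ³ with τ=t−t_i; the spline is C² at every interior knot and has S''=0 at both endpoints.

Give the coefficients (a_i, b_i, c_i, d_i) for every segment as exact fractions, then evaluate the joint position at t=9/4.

  seg 0: a=-5 b=329/87 c=0 d=-13/261
  seg 1: a=5 b=212/87 c=-13/29 d=-17/87
  seg 2: a=3 b=-481/87 c=-64/29 d=64/87
S(9/4) = 5459/1856

Δ: Δ0=10/3, Δ1=-2/3, Δ2=-7
row 1: diag=12, rhs=-24; c'=1/4, d'=-2
row 2: denom=8−3·1/4=29/4; d'=(-38−3·-2)/(29/4)=-128/29
back: M2=-128/29
back: M1=-2−1/4·-128/29=-26/29
M: M0=0, M1=-26/29, M2=-128/29, M3=0
seg 0: a=-5, c=M0/2=0, d=(M1−M0)/(6·3)=-13/261, b=Δ0−h0·(2M0+M1)/6=329/87
seg 1: a=5, c=M1/2=-13/29, d=(M2−M1)/(6·3)=-17/87, b=Δ1−h1·(2M1+M2)/6=212/87
seg 2: a=3, c=M2/2=-64/29, d=(M3−M2)/(6·1)=64/87, b=Δ2−h2·(2M2+M3)/6=-481/87
t_q=9/4 → seg 0, τ=9/4; S=-5+329/87·τ+0·τ²+-13/261·τ³=5459/1856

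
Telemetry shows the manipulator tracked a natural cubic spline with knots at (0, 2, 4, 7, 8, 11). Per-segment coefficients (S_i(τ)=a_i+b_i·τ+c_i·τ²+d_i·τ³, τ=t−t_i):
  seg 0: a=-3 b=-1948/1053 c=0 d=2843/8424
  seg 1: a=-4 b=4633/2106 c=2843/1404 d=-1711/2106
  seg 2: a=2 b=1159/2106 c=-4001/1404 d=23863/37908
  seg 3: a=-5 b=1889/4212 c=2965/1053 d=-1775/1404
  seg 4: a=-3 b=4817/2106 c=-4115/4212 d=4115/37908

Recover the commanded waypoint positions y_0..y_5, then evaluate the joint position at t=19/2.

y_0=-3 y_1=-4 y_2=2 y_3=-5 y_4=-3 y_5=-2
S(19/2) = -5245/3744

y_0 = S_0(0) = a_0 = -3
y_1 = S_1(0) = a_1 = -4
y_2 = S_2(0) = a_2 = 2
y_3 = S_3(0) = a_3 = -5
y_4 = S_4(0) = a_4 = -3
y_5 = S_4(3) = -2
t_q=19/2 is in segment 4 (τ=3/2); S_4(τ)=-5245/3744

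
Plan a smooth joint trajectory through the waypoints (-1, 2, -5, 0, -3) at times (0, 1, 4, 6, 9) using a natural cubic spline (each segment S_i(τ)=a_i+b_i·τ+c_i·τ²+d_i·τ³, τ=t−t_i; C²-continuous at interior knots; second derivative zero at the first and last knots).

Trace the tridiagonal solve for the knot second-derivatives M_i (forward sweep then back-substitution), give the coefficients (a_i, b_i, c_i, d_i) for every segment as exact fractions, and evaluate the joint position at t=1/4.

Δ: Δ0=3, Δ1=-7/3, Δ2=5/2, Δ3=-1
row 1: diag=8, rhs=-32; c'=3/8, d'=-4
row 2: denom=10−3·3/8=71/8; d'=(29−3·-4)/(71/8)=328/71
row 3: denom=10−2·16/71=678/71; d'=(-21−2·328/71)/(678/71)=-19/6
back: M3=-19/6
back: M2=328/71−16/71·-19/6=16/3
back: M1=-4−3/8·16/3=-6
M: M0=0, M1=-6, M2=16/3, M3=-19/6, M4=0
seg 0: a=-1, c=M0/2=0, d=(M1−M0)/(6·1)=-1, b=Δ0−h0·(2M0+M1)/6=4
seg 1: a=2, c=M1/2=-3, d=(M2−M1)/(6·3)=17/27, b=Δ1−h1·(2M1+M2)/6=1
seg 2: a=-5, c=M2/2=8/3, d=(M3−M2)/(6·2)=-17/24, b=Δ2−h2·(2M2+M3)/6=0
seg 3: a=0, c=M3/2=-19/12, d=(M4−M3)/(6·3)=19/108, b=Δ3−h3·(2M3+M4)/6=13/6
t_q=1/4 → seg 0, τ=1/4; S=-1+4·τ+0·τ²+-1·τ³=-1/64

  seg 0: a=-1 b=4 c=0 d=-1
  seg 1: a=2 b=1 c=-3 d=17/27
  seg 2: a=-5 b=0 c=8/3 d=-17/24
  seg 3: a=0 b=13/6 c=-19/12 d=19/108
S(1/4) = -1/64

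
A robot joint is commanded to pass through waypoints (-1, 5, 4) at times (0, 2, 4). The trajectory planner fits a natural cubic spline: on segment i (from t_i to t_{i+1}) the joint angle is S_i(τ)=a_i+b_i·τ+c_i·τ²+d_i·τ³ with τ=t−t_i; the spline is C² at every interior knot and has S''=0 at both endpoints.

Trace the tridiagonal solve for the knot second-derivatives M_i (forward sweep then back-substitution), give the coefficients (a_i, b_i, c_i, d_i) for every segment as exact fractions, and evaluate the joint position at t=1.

  seg 0: a=-1 b=31/8 c=0 d=-7/32
  seg 1: a=5 b=5/4 c=-21/16 d=7/32
S(1) = 85/32

Δ: Δ0=3, Δ1=-1/2
row 1: diag=8, rhs=-21; c'=1/4, d'=-21/8
back: M1=-21/8
M: M0=0, M1=-21/8, M2=0
seg 0: a=-1, c=M0/2=0, d=(M1−M0)/(6·2)=-7/32, b=Δ0−h0·(2M0+M1)/6=31/8
seg 1: a=5, c=M1/2=-21/16, d=(M2−M1)/(6·2)=7/32, b=Δ1−h1·(2M1+M2)/6=5/4
t_q=1 → seg 0, τ=1; S=-1+31/8·τ+0·τ²+-7/32·τ³=85/32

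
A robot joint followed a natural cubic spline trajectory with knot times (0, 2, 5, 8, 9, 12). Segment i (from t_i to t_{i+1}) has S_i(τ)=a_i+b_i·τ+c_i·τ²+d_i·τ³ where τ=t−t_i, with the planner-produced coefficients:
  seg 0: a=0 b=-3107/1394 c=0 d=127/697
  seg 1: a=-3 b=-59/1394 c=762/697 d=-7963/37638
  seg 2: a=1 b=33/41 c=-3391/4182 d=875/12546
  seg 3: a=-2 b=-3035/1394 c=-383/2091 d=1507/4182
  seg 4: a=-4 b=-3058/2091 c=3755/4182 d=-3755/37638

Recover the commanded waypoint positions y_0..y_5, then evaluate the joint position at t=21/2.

y_0=0 y_1=-3 y_2=1 y_3=-2 y_4=-4 y_5=-3
S(21/2) = -50297/11152

y_0 = S_0(0) = a_0 = 0
y_1 = S_1(0) = a_1 = -3
y_2 = S_2(0) = a_2 = 1
y_3 = S_3(0) = a_3 = -2
y_4 = S_4(0) = a_4 = -4
y_5 = S_4(3) = -3
t_q=21/2 is in segment 4 (τ=3/2); S_4(τ)=-50297/11152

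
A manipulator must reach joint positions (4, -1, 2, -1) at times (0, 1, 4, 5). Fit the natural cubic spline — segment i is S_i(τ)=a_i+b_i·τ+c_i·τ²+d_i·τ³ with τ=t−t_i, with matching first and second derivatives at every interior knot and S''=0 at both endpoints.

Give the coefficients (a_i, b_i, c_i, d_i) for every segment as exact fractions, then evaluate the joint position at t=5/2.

Δ: Δ0=-5, Δ1=1, Δ2=-3
row 1: diag=8, rhs=36; c'=3/8, d'=9/2
row 2: denom=8−3·3/8=55/8; d'=(-24−3·9/2)/(55/8)=-60/11
back: M2=-60/11
back: M1=9/2−3/8·-60/11=72/11
M: M0=0, M1=72/11, M2=-60/11, M3=0
seg 0: a=4, c=M0/2=0, d=(M1−M0)/(6·1)=12/11, b=Δ0−h0·(2M0+M1)/6=-67/11
seg 1: a=-1, c=M1/2=36/11, d=(M2−M1)/(6·3)=-2/3, b=Δ1−h1·(2M1+M2)/6=-31/11
seg 2: a=2, c=M2/2=-30/11, d=(M3−M2)/(6·1)=10/11, b=Δ2−h2·(2M2+M3)/6=-13/11
t_q=5/2 → seg 1, τ=3/2; S=-1+-31/11·τ+36/11·τ²+-2/3·τ³=-5/44

  seg 0: a=4 b=-67/11 c=0 d=12/11
  seg 1: a=-1 b=-31/11 c=36/11 d=-2/3
  seg 2: a=2 b=-13/11 c=-30/11 d=10/11
S(5/2) = -5/44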